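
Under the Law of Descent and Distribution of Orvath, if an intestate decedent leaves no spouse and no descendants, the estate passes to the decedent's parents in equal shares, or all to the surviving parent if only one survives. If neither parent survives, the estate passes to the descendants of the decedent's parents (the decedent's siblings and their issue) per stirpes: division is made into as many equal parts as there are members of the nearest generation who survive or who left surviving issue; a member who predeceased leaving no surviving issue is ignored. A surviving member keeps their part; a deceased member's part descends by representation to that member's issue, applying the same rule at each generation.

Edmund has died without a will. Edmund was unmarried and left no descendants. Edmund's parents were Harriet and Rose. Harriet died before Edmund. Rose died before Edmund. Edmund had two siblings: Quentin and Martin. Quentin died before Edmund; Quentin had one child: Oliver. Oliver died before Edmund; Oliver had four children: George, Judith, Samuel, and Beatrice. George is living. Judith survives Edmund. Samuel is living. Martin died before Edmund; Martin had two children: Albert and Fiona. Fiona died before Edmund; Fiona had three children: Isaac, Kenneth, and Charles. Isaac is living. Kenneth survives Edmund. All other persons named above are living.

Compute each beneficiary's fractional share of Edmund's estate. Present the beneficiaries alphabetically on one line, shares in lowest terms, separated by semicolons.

Albert 1/4; Beatrice 1/8; Charles 1/12; George 1/8; Isaac 1/12; Judith 1/8; Kenneth 1/12; Samuel 1/8

Neither parent survives and there are no descendants, so the estate passes to Edmund's siblings and their issue per stirpes.
The estate is divided into 2 equal shares of 1/2 among Quentin, Martin.
Quentin predeceased; the 1/2 allotted to Quentin's branch passes to Quentin's issue by representation.
Oliver's line is the sole branch at this level, so the full 1/2 passes to Oliver's issue by representation.
The 1/2 is divided into 4 equal shares of 1/8 among George, Judith, Samuel, Beatrice.
George is living and takes 1/8.
Judith is living and takes 1/8.
Samuel is living and takes 1/8.
Beatrice is living and takes 1/8.
Martin predeceased; the 1/2 allotted to Martin's branch passes to Martin's issue by representation.
The 1/2 is divided into 2 equal shares of 1/4 among Albert, Fiona.
Albert is living and takes 1/4.
Fiona predeceased; the 1/4 allotted to Fiona's branch passes to Fiona's issue by representation.
The 1/4 is divided into 3 equal shares of 1/12 among Isaac, Kenneth, Charles.
Isaac is living and takes 1/12.
Kenneth is living and takes 1/12.
Charles is living and takes 1/12.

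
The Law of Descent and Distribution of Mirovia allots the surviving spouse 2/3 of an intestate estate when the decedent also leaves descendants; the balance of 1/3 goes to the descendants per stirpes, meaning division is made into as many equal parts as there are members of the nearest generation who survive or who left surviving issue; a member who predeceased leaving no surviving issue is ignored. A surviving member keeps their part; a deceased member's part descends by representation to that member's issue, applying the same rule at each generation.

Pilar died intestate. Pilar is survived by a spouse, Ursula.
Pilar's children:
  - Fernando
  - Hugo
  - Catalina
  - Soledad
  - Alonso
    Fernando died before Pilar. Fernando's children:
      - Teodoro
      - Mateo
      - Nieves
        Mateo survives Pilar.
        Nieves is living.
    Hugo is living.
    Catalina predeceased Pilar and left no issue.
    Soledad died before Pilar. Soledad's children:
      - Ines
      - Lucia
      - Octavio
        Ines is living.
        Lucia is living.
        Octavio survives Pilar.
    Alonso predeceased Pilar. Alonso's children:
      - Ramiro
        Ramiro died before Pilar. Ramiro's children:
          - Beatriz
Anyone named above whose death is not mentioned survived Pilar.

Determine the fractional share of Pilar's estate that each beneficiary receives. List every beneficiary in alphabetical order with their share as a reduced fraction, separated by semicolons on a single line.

Ursula, as surviving spouse, takes 2/3.
The remaining 1/3 passes to Pilar's descendants per stirpes.
Catalina left no surviving issue, so that branch lapses and is disregarded.
The 1/3 is divided into 4 equal shares of 1/12 among Fernando, Hugo, Soledad, Alonso.
Fernando predeceased; the 1/12 allotted to Fernando's branch passes to Fernando's issue by representation.
The 1/12 is divided into 3 equal shares of 1/36 among Teodoro, Mateo, Nieves.
Teodoro is living and takes 1/36.
Mateo is living and takes 1/36.
Nieves is living and takes 1/36.
Hugo is living and takes 1/12.
Soledad predeceased; the 1/12 allotted to Soledad's branch passes to Soledad's issue by representation.
The 1/12 is divided into 3 equal shares of 1/36 among Ines, Lucia, Octavio.
Ines is living and takes 1/36.
Lucia is living and takes 1/36.
Octavio is living and takes 1/36.
Alonso predeceased; the 1/12 allotted to Alonso's branch passes to Alonso's issue by representation.
Ramiro's line is the sole branch at this level, so the full 1/12 passes to Ramiro's issue by representation.
Beatriz is the sole taker at this level and receives the full 1/12.

Beatriz 1/12; Hugo 1/12; Ines 1/36; Lucia 1/36; Mateo 1/36; Nieves 1/36; Octavio 1/36; Teodoro 1/36; Ursula 2/3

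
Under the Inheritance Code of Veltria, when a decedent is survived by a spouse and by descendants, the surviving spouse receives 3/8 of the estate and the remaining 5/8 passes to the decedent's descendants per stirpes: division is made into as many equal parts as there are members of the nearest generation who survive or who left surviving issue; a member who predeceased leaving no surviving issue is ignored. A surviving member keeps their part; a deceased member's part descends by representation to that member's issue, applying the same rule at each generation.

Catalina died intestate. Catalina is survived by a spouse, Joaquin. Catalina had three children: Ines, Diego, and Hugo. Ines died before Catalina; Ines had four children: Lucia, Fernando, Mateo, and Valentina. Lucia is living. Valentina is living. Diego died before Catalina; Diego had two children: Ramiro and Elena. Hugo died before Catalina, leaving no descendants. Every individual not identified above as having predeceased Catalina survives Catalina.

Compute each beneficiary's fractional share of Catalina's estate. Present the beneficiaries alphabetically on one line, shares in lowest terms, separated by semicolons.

Elena 5/32; Fernando 5/64; Joaquin 3/8; Lucia 5/64; Mateo 5/64; Ramiro 5/32; Valentina 5/64

Joaquin, as surviving spouse, takes 3/8.
The remaining 5/8 passes to Catalina's descendants per stirpes.
Hugo left no surviving issue, so that branch lapses and is disregarded.
The 5/8 is divided into 2 equal shares of 5/16 among Ines, Diego.
Ines predeceased; the 5/16 allotted to Ines's branch passes to Ines's issue by representation.
The 5/16 is divided into 4 equal shares of 5/64 among Lucia, Fernando, Mateo, Valentina.
Lucia is living and takes 5/64.
Fernando is living and takes 5/64.
Mateo is living and takes 5/64.
Valentina is living and takes 5/64.
Diego predeceased; the 5/16 allotted to Diego's branch passes to Diego's issue by representation.
The 5/16 is divided into 2 equal shares of 5/32 among Ramiro, Elena.
Ramiro is living and takes 5/32.
Elena is living and takes 5/32.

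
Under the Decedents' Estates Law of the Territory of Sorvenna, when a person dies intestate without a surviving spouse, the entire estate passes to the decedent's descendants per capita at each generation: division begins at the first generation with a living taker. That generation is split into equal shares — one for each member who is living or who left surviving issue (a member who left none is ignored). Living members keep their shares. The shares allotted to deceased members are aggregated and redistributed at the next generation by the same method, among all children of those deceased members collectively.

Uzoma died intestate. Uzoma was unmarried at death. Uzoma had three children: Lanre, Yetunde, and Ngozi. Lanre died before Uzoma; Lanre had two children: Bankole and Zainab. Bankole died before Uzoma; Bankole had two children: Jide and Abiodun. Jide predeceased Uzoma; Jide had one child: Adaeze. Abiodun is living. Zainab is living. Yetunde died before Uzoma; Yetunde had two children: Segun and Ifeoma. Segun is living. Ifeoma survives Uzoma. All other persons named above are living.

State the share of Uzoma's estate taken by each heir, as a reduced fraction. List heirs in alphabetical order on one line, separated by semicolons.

Abiodun 1/12; Adaeze 1/12; Ifeoma 1/6; Ngozi 1/3; Segun 1/6; Zainab 1/6

There is no surviving spouse, so the entire estate passes to Uzoma's descendants per capita at each generation.
At generation 1 (Lanre, Yetunde, Ngozi) there are 3 shares of (1)/3 = 1/3 each.
Living: Ngozi — each takes 1/3.
Deceased: Lanre and Yetunde. Their combined 2/3 is pooled and carried to generation 2.
At generation 2 (Bankole, Zainab, Segun, Ifeoma) there are 4 shares of (2/3)/4 = 1/6 each.
Living: Zainab, Segun, and Ifeoma — each takes 1/6.
Deceased: Bankole. That 1/6 share is carried to generation 3.
At generation 3 (Jide, Abiodun) there are 2 shares of (1/6)/2 = 1/12 each.
Living: Abiodun — each takes 1/12.
Deceased: Jide. That 1/12 share is carried to generation 4.
At generation 4 (Adaeze) there are 1 shares of (1/12)/1 = 1/12 each.
Living: Adaeze — each takes 1/12.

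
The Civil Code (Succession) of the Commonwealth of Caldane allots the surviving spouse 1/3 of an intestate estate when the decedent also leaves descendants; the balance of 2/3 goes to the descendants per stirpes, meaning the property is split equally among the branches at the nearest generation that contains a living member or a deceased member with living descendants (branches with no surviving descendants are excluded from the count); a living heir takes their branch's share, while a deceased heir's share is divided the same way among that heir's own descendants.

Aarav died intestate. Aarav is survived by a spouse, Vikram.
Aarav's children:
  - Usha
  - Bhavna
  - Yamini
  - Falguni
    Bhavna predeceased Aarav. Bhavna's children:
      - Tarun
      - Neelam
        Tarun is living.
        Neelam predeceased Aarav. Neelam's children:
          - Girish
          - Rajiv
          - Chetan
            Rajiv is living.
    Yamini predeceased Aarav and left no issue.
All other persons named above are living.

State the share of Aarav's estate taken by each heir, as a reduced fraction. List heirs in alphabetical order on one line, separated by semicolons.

Chetan 1/27; Falguni 2/9; Girish 1/27; Rajiv 1/27; Tarun 1/9; Usha 2/9; Vikram 1/3

Vikram, as surviving spouse, takes 1/3.
The remaining 2/3 passes to Aarav's descendants per stirpes.
Yamini left no surviving issue, so that branch lapses and is disregarded.
The 2/3 is divided into 3 equal shares of 2/9 among Usha, Bhavna, Falguni.
Usha is living and takes 2/9.
Bhavna predeceased; the 2/9 allotted to Bhavna's branch passes to Bhavna's issue by representation.
The 2/9 is divided into 2 equal shares of 1/9 among Tarun, Neelam.
Tarun is living and takes 1/9.
Neelam predeceased; the 1/9 allotted to Neelam's branch passes to Neelam's issue by representation.
The 1/9 is divided into 3 equal shares of 1/27 among Girish, Rajiv, Chetan.
Girish is living and takes 1/27.
Rajiv is living and takes 1/27.
Chetan is living and takes 1/27.
Falguni is living and takes 2/9.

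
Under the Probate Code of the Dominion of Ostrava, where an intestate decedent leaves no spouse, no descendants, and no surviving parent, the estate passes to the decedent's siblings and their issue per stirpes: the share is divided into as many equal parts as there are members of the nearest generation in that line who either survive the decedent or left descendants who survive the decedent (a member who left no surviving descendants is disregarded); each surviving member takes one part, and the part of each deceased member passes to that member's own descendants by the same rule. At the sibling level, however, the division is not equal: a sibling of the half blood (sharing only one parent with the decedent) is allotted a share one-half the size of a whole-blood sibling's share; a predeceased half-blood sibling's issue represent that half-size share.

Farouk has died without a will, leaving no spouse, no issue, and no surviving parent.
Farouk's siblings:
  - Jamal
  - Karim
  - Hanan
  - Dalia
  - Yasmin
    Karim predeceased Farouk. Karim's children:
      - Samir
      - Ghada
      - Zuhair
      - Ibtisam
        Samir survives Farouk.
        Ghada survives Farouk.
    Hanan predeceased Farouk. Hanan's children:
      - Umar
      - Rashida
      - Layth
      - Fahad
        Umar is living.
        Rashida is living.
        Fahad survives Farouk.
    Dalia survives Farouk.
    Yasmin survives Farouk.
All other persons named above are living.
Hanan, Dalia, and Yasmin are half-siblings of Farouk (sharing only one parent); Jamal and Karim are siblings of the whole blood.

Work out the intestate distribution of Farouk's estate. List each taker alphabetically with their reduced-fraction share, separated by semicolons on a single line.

Dalia 1/7; Fahad 1/28; Ghada 1/14; Ibtisam 1/14; Jamal 2/7; Layth 1/28; Rashida 1/28; Samir 1/14; Umar 1/28; Yasmin 1/7; Zuhair 1/14

No spouse, descendants, or parent survives, so the estate passes to Farouk's siblings per stirpes.
Half-blood siblings count for one-half the weight of whole-blood siblings at the initial division.
Dividing 1 in proportion to weights (total weight 7/2): Jamal (weight 1) → 2/7; Karim (weight 1) → 2/7; Hanan (weight 1/2) → 1/7; Dalia (weight 1/2) → 1/7; Yasmin (weight 1/2) → 1/7.
Jamal is living and takes 2/7.
Karim predeceased; the 2/7 allotted to Karim's branch passes to Karim's issue by representation.
The 2/7 is divided into 4 equal shares of 1/14 among Samir, Ghada, Zuhair, Ibtisam.
Samir is living and takes 1/14.
Ghada is living and takes 1/14.
Zuhair is living and takes 1/14.
Ibtisam is living and takes 1/14.
Hanan predeceased; the 1/7 allotted to Hanan's branch passes to Hanan's issue by representation.
The 1/7 is divided into 4 equal shares of 1/28 among Umar, Rashida, Layth, Fahad.
Umar is living and takes 1/28.
Rashida is living and takes 1/28.
Layth is living and takes 1/28.
Fahad is living and takes 1/28.
Dalia is living and takes 1/7.
Yasmin is living and takes 1/7.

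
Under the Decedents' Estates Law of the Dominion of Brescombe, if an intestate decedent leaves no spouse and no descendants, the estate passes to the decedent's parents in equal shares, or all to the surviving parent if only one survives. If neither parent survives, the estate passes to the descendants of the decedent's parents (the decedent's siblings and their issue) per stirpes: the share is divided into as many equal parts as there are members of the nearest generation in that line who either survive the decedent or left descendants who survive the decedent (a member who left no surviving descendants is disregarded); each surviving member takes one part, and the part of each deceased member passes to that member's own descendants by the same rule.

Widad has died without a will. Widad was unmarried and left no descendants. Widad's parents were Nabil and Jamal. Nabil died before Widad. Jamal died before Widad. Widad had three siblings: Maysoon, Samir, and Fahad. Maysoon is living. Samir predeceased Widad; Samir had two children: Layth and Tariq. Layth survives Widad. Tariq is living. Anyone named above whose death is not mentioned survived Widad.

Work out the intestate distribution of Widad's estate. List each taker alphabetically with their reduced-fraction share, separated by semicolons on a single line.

Neither parent survives and there are no descendants, so the estate passes to Widad's siblings and their issue per stirpes.
The estate is divided into 3 equal shares of 1/3 among Maysoon, Samir, Fahad.
Maysoon is living and takes 1/3.
Samir predeceased; the 1/3 allotted to Samir's branch passes to Samir's issue by representation.
The 1/3 is divided into 2 equal shares of 1/6 among Layth, Tariq.
Layth is living and takes 1/6.
Tariq is living and takes 1/6.
Fahad is living and takes 1/3.

Fahad 1/3; Layth 1/6; Maysoon 1/3; Tariq 1/6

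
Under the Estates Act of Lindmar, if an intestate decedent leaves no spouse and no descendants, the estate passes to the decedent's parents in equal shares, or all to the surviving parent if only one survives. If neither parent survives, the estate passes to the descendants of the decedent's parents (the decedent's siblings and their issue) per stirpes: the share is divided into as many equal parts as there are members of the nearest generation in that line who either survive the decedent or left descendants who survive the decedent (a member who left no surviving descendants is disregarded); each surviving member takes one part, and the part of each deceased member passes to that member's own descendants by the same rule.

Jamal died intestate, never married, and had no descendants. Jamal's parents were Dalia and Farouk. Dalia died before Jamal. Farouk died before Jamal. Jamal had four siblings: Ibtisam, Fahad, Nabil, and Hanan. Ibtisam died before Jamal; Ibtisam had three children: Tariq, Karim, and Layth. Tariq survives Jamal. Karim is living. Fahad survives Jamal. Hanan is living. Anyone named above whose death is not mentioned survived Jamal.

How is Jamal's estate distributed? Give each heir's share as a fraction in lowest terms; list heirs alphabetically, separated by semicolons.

Fahad 1/4; Hanan 1/4; Karim 1/12; Layth 1/12; Nabil 1/4; Tariq 1/12

Neither parent survives and there are no descendants, so the estate passes to Jamal's siblings and their issue per stirpes.
The estate is divided into 4 equal shares of 1/4 among Ibtisam, Fahad, Nabil, Hanan.
Ibtisam predeceased; the 1/4 allotted to Ibtisam's branch passes to Ibtisam's issue by representation.
The 1/4 is divided into 3 equal shares of 1/12 among Tariq, Karim, Layth.
Tariq is living and takes 1/12.
Karim is living and takes 1/12.
Layth is living and takes 1/12.
Fahad is living and takes 1/4.
Nabil is living and takes 1/4.
Hanan is living and takes 1/4.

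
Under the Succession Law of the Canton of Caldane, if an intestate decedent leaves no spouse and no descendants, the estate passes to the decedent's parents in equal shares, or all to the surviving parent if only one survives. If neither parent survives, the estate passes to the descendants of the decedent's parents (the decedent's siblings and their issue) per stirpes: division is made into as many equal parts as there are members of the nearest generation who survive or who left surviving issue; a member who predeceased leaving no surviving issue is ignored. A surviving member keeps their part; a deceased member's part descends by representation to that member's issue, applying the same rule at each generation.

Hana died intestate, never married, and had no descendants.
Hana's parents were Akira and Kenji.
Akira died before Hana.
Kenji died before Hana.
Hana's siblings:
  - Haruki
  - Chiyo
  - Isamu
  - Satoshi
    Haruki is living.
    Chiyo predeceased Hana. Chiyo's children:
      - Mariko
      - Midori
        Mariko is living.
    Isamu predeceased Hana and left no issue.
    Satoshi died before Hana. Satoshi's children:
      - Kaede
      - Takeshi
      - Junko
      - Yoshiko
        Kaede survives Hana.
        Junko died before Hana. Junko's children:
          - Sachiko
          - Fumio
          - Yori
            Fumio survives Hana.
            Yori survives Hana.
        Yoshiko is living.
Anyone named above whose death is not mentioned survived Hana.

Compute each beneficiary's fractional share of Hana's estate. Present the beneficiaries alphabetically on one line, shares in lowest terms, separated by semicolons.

Neither parent survives and there are no descendants, so the estate passes to Hana's siblings and their issue per stirpes.
Isamu left no surviving issue, so that branch lapses and is disregarded.
The estate is divided into 3 equal shares of 1/3 among Haruki, Chiyo, Satoshi.
Haruki is living and takes 1/3.
Chiyo predeceased; the 1/3 allotted to Chiyo's branch passes to Chiyo's issue by representation.
The 1/3 is divided into 2 equal shares of 1/6 among Mariko, Midori.
Mariko is living and takes 1/6.
Midori is living and takes 1/6.
Satoshi predeceased; the 1/3 allotted to Satoshi's branch passes to Satoshi's issue by representation.
The 1/3 is divided into 4 equal shares of 1/12 among Kaede, Takeshi, Junko, Yoshiko.
Kaede is living and takes 1/12.
Takeshi is living and takes 1/12.
Junko predeceased; the 1/12 allotted to Junko's branch passes to Junko's issue by representation.
The 1/12 is divided into 3 equal shares of 1/36 among Sachiko, Fumio, Yori.
Sachiko is living and takes 1/36.
Fumio is living and takes 1/36.
Yori is living and takes 1/36.
Yoshiko is living and takes 1/12.

Fumio 1/36; Haruki 1/3; Kaede 1/12; Mariko 1/6; Midori 1/6; Sachiko 1/36; Takeshi 1/12; Yori 1/36; Yoshiko 1/12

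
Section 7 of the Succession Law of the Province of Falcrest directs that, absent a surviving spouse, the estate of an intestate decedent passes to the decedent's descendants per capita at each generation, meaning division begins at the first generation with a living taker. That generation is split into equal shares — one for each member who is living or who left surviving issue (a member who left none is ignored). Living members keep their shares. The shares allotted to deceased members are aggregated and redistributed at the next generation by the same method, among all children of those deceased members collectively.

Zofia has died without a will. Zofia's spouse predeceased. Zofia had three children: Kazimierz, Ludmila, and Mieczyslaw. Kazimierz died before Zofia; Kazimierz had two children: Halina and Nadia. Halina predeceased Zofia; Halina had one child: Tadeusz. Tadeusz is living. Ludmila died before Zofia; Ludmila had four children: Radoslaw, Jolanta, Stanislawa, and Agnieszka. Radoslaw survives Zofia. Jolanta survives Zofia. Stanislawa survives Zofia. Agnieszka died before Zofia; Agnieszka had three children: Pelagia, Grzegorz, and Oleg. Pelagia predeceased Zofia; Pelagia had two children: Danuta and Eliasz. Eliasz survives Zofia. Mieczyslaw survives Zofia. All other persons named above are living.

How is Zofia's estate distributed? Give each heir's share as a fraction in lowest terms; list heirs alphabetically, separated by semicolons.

Danuta 1/36; Eliasz 1/36; Grzegorz 1/18; Jolanta 1/9; Mieczyslaw 1/3; Nadia 1/9; Oleg 1/18; Radoslaw 1/9; Stanislawa 1/9; Tadeusz 1/18

There is no surviving spouse, so the entire estate passes to Zofia's descendants per capita at each generation.
At generation 1 (Kazimierz, Ludmila, Mieczyslaw) there are 3 shares of (1)/3 = 1/3 each.
Living: Mieczyslaw — each takes 1/3.
Deceased: Kazimierz and Ludmila. Their combined 2/3 is pooled and carried to generation 2.
At generation 2 (Halina, Nadia, Radoslaw, Jolanta, Stanislawa, Agnieszka) there are 6 shares of (2/3)/6 = 1/9 each.
Living: Nadia, Radoslaw, Jolanta, and Stanislawa — each takes 1/9.
Deceased: Halina and Agnieszka. Their combined 2/9 is pooled and carried to generation 3.
At generation 3 (Tadeusz, Pelagia, Grzegorz, Oleg) there are 4 shares of (2/9)/4 = 1/18 each.
Living: Tadeusz, Grzegorz, and Oleg — each takes 1/18.
Deceased: Pelagia. That 1/18 share is carried to generation 4.
At generation 4 (Danuta, Eliasz) there are 2 shares of (1/18)/2 = 1/36 each.
Living: Danuta and Eliasz — each takes 1/36.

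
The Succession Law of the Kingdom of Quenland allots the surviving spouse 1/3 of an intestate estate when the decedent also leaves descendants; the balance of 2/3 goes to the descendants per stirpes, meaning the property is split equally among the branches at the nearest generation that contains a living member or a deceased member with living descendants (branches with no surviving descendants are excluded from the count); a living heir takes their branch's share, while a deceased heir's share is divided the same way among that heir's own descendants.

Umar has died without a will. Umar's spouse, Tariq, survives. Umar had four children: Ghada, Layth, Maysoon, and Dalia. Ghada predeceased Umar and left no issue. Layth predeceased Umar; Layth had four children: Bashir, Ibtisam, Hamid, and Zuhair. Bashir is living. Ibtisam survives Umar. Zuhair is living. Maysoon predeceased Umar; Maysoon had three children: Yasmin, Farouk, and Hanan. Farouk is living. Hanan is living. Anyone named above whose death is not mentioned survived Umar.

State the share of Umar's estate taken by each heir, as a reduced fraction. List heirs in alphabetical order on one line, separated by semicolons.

Bashir 1/18; Dalia 2/9; Farouk 2/27; Hamid 1/18; Hanan 2/27; Ibtisam 1/18; Tariq 1/3; Yasmin 2/27; Zuhair 1/18

Tariq, as surviving spouse, takes 1/3.
The remaining 2/3 passes to Umar's descendants per stirpes.
Ghada left no surviving issue, so that branch lapses and is disregarded.
The 2/3 is divided into 3 equal shares of 2/9 among Layth, Maysoon, Dalia.
Layth predeceased; the 2/9 allotted to Layth's branch passes to Layth's issue by representation.
The 2/9 is divided into 4 equal shares of 1/18 among Bashir, Ibtisam, Hamid, Zuhair.
Bashir is living and takes 1/18.
Ibtisam is living and takes 1/18.
Hamid is living and takes 1/18.
Zuhair is living and takes 1/18.
Maysoon predeceased; the 2/9 allotted to Maysoon's branch passes to Maysoon's issue by representation.
The 2/9 is divided into 3 equal shares of 2/27 among Yasmin, Farouk, Hanan.
Yasmin is living and takes 2/27.
Farouk is living and takes 2/27.
Hanan is living and takes 2/27.
Dalia is living and takes 2/9.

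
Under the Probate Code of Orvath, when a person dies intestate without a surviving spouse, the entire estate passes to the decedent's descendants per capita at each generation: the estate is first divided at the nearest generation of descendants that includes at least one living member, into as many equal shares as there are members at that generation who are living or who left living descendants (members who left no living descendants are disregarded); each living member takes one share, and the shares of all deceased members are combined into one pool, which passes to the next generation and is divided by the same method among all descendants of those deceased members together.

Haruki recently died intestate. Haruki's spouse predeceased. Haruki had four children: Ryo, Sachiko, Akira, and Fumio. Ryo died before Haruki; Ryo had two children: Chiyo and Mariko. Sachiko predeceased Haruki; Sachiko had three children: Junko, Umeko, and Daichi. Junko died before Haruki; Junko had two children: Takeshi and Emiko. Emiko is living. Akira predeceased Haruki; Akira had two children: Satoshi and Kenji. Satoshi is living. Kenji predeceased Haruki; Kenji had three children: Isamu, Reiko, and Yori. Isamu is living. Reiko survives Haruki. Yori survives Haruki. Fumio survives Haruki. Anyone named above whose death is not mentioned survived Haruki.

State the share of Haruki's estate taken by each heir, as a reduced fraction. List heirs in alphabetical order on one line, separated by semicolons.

Chiyo 3/28; Daichi 3/28; Emiko 3/70; Fumio 1/4; Isamu 3/70; Mariko 3/28; Reiko 3/70; Satoshi 3/28; Takeshi 3/70; Umeko 3/28; Yori 3/70

There is no surviving spouse, so the entire estate passes to Haruki's descendants per capita at each generation.
At generation 1 (Ryo, Sachiko, Akira, Fumio) there are 4 shares of (1)/4 = 1/4 each.
Living: Fumio — each takes 1/4.
Deceased: Ryo, Sachiko, and Akira. Their combined 3/4 is pooled and carried to generation 2.
At generation 2 (Chiyo, Mariko, Junko, Umeko, Daichi, Satoshi, Kenji) there are 7 shares of (3/4)/7 = 3/28 each.
Living: Chiyo, Mariko, Umeko, Daichi, and Satoshi — each takes 3/28.
Deceased: Junko and Kenji. Their combined 3/14 is pooled and carried to generation 3.
At generation 3 (Takeshi, Emiko, Isamu, Reiko, Yori) there are 5 shares of (3/14)/5 = 3/70 each.
Living: Takeshi, Emiko, Isamu, Reiko, and Yori — each takes 3/70.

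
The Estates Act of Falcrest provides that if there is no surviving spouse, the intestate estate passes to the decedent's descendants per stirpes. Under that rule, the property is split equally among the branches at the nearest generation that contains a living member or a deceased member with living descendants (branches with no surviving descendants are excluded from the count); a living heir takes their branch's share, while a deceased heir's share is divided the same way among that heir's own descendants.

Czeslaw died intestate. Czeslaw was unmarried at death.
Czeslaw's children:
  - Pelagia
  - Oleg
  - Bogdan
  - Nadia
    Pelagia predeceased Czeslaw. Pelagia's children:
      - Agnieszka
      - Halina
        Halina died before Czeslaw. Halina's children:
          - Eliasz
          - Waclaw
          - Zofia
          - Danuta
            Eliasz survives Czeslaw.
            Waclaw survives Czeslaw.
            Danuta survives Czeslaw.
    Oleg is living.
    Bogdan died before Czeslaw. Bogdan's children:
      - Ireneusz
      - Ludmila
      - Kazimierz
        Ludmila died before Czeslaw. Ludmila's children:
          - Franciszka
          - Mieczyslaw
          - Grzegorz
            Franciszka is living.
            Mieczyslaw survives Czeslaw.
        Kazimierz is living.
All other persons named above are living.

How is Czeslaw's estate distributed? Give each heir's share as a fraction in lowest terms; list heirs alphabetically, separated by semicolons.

There is no surviving spouse, so the entire estate passes to Czeslaw's descendants per stirpes.
The estate is divided into 4 equal shares of 1/4 among Pelagia, Oleg, Bogdan, Nadia.
Pelagia predeceased; the 1/4 allotted to Pelagia's branch passes to Pelagia's issue by representation.
The 1/4 is divided into 2 equal shares of 1/8 among Agnieszka, Halina.
Agnieszka is living and takes 1/8.
Halina predeceased; the 1/8 allotted to Halina's branch passes to Halina's issue by representation.
The 1/8 is divided into 4 equal shares of 1/32 among Eliasz, Waclaw, Zofia, Danuta.
Eliasz is living and takes 1/32.
Waclaw is living and takes 1/32.
Zofia is living and takes 1/32.
Danuta is living and takes 1/32.
Oleg is living and takes 1/4.
Bogdan predeceased; the 1/4 allotted to Bogdan's branch passes to Bogdan's issue by representation.
The 1/4 is divided into 3 equal shares of 1/12 among Ireneusz, Ludmila, Kazimierz.
Ireneusz is living and takes 1/12.
Ludmila predeceased; the 1/12 allotted to Ludmila's branch passes to Ludmila's issue by representation.
The 1/12 is divided into 3 equal shares of 1/36 among Franciszka, Mieczyslaw, Grzegorz.
Franciszka is living and takes 1/36.
Mieczyslaw is living and takes 1/36.
Grzegorz is living and takes 1/36.
Kazimierz is living and takes 1/12.
Nadia is living and takes 1/4.

Agnieszka 1/8; Danuta 1/32; Eliasz 1/32; Franciszka 1/36; Grzegorz 1/36; Ireneusz 1/12; Kazimierz 1/12; Mieczyslaw 1/36; Nadia 1/4; Oleg 1/4; Waclaw 1/32; Zofia 1/32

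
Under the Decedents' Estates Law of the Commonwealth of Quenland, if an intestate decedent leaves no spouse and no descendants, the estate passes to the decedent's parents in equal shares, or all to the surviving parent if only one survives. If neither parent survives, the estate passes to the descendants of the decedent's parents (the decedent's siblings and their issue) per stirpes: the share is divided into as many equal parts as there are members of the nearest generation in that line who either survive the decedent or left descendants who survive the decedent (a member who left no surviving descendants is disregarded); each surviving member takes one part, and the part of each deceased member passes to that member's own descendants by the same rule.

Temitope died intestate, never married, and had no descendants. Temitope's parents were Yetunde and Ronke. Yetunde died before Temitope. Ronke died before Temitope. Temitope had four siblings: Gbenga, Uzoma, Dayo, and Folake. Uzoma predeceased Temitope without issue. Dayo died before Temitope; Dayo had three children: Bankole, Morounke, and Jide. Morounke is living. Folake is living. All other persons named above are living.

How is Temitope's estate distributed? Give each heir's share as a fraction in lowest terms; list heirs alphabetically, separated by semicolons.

Neither parent survives and there are no descendants, so the estate passes to Temitope's siblings and their issue per stirpes.
Uzoma left no surviving issue, so that branch lapses and is disregarded.
The estate is divided into 3 equal shares of 1/3 among Gbenga, Dayo, Folake.
Gbenga is living and takes 1/3.
Dayo predeceased; the 1/3 allotted to Dayo's branch passes to Dayo's issue by representation.
The 1/3 is divided into 3 equal shares of 1/9 among Bankole, Morounke, Jide.
Bankole is living and takes 1/9.
Morounke is living and takes 1/9.
Jide is living and takes 1/9.
Folake is living and takes 1/3.

Bankole 1/9; Folake 1/3; Gbenga 1/3; Jide 1/9; Morounke 1/9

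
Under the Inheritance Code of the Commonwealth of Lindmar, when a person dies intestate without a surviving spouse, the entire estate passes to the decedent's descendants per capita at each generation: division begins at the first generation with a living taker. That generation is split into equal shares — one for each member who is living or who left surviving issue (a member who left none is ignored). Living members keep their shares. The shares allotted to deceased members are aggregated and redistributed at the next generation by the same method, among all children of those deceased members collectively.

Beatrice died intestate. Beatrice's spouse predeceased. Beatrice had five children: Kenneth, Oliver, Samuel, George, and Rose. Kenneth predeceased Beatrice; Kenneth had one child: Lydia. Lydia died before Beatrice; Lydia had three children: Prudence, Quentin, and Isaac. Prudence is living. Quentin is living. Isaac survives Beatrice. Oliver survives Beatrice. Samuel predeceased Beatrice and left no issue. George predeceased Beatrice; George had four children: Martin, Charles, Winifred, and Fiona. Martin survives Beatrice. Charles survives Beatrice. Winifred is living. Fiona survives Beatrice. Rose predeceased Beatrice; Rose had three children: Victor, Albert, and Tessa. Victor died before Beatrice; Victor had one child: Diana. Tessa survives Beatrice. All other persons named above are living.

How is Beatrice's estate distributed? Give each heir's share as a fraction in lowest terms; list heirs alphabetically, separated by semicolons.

Albert 3/32; Charles 3/32; Diana 3/64; Fiona 3/32; Isaac 3/64; Martin 3/32; Oliver 1/4; Prudence 3/64; Quentin 3/64; Tessa 3/32; Winifred 3/32

There is no surviving spouse, so the entire estate passes to Beatrice's descendants per capita at each generation.
At generation 1 (Kenneth, Oliver, George, Rose) there are 4 shares of (1)/4 = 1/4 each.
Living: Oliver — each takes 1/4.
Deceased: Kenneth, George, and Rose. Their combined 3/4 is pooled and carried to generation 2.
At generation 2 (Lydia, Martin, Charles, Winifred, Fiona, Victor, Albert, Tessa) there are 8 shares of (3/4)/8 = 3/32 each.
Living: Martin, Charles, Winifred, Fiona, Albert, and Tessa — each takes 3/32.
Deceased: Lydia and Victor. Their combined 3/16 is pooled and carried to generation 3.
At generation 3 (Prudence, Quentin, Isaac, Diana) there are 4 shares of (3/16)/4 = 3/64 each.
Living: Prudence, Quentin, Isaac, and Diana — each takes 3/64.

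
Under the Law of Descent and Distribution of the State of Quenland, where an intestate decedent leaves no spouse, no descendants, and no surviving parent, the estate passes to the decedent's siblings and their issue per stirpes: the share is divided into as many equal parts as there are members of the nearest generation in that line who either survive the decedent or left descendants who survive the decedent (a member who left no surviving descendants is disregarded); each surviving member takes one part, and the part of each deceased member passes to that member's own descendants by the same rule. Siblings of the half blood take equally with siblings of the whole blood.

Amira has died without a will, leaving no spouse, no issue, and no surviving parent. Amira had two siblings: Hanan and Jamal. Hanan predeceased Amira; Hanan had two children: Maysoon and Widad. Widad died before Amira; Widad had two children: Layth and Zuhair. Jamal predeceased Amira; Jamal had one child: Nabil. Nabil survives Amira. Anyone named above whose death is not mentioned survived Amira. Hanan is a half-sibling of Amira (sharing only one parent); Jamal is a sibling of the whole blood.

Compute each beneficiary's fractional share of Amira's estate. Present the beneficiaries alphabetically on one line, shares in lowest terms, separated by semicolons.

Layth 1/8; Maysoon 1/4; Nabil 1/2; Zuhair 1/8

No spouse, descendants, or parent survives, so the estate passes to Amira's siblings per stirpes.
Half-blood and whole-blood siblings take equally under the stated rule.
The estate is divided into 2 equal shares of 1/2 among Hanan, Jamal.
Hanan predeceased; the 1/2 allotted to Hanan's branch passes to Hanan's issue by representation.
The 1/2 is divided into 2 equal shares of 1/4 among Maysoon, Widad.
Maysoon is living and takes 1/4.
Widad predeceased; the 1/4 allotted to Widad's branch passes to Widad's issue by representation.
The 1/4 is divided into 2 equal shares of 1/8 among Layth, Zuhair.
Layth is living and takes 1/8.
Zuhair is living and takes 1/8.
Jamal predeceased; the 1/2 allotted to Jamal's branch passes to Jamal's issue by representation.
Nabil is the sole taker at this level and receives the full 1/2.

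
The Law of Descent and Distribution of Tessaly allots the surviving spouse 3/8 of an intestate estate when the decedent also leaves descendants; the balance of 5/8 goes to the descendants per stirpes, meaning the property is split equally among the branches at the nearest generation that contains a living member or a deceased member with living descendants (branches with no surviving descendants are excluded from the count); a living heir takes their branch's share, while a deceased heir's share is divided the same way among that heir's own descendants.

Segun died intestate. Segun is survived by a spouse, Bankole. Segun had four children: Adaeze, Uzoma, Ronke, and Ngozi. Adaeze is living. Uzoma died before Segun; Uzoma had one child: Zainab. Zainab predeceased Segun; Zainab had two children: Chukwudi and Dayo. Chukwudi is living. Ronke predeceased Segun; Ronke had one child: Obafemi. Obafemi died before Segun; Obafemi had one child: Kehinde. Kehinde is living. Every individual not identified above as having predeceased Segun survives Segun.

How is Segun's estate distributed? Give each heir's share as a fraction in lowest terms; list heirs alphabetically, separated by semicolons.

Adaeze 5/32; Bankole 3/8; Chukwudi 5/64; Dayo 5/64; Kehinde 5/32; Ngozi 5/32

Bankole, as surviving spouse, takes 3/8.
The remaining 5/8 passes to Segun's descendants per stirpes.
The 5/8 is divided into 4 equal shares of 5/32 among Adaeze, Uzoma, Ronke, Ngozi.
Adaeze is living and takes 5/32.
Uzoma predeceased; the 5/32 allotted to Uzoma's branch passes to Uzoma's issue by representation.
Zainab's line is the sole branch at this level, so the full 5/32 passes to Zainab's issue by representation.
The 5/32 is divided into 2 equal shares of 5/64 among Chukwudi, Dayo.
Chukwudi is living and takes 5/64.
Dayo is living and takes 5/64.
Ronke predeceased; the 5/32 allotted to Ronke's branch passes to Ronke's issue by representation.
Obafemi's line is the sole branch at this level, so the full 5/32 passes to Obafemi's issue by representation.
Kehinde is the sole taker at this level and receives the full 5/32.
Ngozi is living and takes 5/32.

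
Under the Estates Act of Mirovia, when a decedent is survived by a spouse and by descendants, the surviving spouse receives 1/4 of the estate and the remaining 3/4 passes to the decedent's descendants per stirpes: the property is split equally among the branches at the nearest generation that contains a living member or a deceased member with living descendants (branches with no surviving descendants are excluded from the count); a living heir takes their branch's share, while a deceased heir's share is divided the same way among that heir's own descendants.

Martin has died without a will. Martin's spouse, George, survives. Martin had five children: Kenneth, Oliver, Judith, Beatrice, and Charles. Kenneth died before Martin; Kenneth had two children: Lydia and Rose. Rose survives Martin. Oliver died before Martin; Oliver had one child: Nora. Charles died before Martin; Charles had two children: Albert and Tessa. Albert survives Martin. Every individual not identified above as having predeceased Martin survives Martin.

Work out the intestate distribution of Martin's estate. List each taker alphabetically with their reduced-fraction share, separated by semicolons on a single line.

Albert 3/40; Beatrice 3/20; George 1/4; Judith 3/20; Lydia 3/40; Nora 3/20; Rose 3/40; Tessa 3/40

George, as surviving spouse, takes 1/4.
The remaining 3/4 passes to Martin's descendants per stirpes.
The 3/4 is divided into 5 equal shares of 3/20 among Kenneth, Oliver, Judith, Beatrice, Charles.
Kenneth predeceased; the 3/20 allotted to Kenneth's branch passes to Kenneth's issue by representation.
The 3/20 is divided into 2 equal shares of 3/40 among Lydia, Rose.
Lydia is living and takes 3/40.
Rose is living and takes 3/40.
Oliver predeceased; the 3/20 allotted to Oliver's branch passes to Oliver's issue by representation.
Nora is the sole taker at this level and receives the full 3/20.
Judith is living and takes 3/20.
Beatrice is living and takes 3/20.
Charles predeceased; the 3/20 allotted to Charles's branch passes to Charles's issue by representation.
The 3/20 is divided into 2 equal shares of 3/40 among Albert, Tessa.
Albert is living and takes 3/40.
Tessa is living and takes 3/40.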